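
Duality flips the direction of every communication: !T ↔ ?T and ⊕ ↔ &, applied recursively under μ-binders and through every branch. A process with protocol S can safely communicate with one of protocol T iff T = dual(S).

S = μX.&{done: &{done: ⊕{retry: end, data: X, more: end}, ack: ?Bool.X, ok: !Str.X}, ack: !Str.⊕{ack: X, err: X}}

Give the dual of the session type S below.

μX = μX  (rec unchanged)
  &{done,ack} = ⊕{done,ack}  (external→internal)
    [done]
      &{done,ack,ok} = ⊕{done,ack,ok}  (external→internal)
        [done]
          ⊕{retry,data,more} = &{retry,data,more}  (internal→external)
            [retry]
              dual(end) = end
            [data]
              dual(X) = X
            [more]
              dual(end) = end
        [ack]
          ?Bool = !Bool
            dual(X) = X
        [ok]
          !Str = ?Str
            dual(X) = X
    [ack]
      !Str = ?Str
        ⊕{ack,err} = &{ack,err}  (internal→external)
          [ack]
            dual(X) = X
          [err]
            dual(X) = X

μX.⊕{done: ⊕{done: &{retry: end, data: X, more: end}, ack: !Bool.X, ok: ?Str.X}, ack: ?Str.&{ack: X, err: X}}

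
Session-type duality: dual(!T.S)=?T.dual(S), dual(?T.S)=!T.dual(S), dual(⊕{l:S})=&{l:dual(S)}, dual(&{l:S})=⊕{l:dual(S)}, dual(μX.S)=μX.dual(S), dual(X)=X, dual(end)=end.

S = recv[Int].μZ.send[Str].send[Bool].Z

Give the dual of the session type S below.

send[Int].μZ.recv[Str].recv[Bool].Z

recv[Int] → send[Int]
  μZ → μZ  (μ self-dual)
    send[Str] → recv[Str]
      send[Bool] → recv[Bool]
        dual(Z) = Z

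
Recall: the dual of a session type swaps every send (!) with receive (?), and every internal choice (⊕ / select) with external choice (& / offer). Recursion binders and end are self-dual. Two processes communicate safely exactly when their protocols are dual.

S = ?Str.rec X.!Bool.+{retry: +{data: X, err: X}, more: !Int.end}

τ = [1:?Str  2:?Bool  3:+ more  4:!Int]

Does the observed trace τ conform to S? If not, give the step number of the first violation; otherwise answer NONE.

@1 ?Str  match  cont: rec X.…
@2 got ?Bool, protocol expects !Bool  ✗

2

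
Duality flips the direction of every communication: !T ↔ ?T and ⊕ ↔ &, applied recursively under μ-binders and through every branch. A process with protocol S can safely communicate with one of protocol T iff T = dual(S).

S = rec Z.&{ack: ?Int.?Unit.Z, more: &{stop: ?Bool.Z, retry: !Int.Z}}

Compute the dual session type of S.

rec Z.+{ack: !Int.!Unit.Z, more: +{stop: !Bool.Z, retry: ?Int.Z}}

rec Z → rec Z  (rec unchanged)
  &{ack,more} → +{ack,more}  (&→⊕)
    [ack]
      ?Int → !Int
        ?Unit → !Unit
          Z self-dual
    [more]
      &{stop,retry} → +{stop,retry}  (&→⊕)
        [stop]
          ?Bool → !Bool
            Z self-dual
        [retry]
          !Int → ?Int
            Z self-dual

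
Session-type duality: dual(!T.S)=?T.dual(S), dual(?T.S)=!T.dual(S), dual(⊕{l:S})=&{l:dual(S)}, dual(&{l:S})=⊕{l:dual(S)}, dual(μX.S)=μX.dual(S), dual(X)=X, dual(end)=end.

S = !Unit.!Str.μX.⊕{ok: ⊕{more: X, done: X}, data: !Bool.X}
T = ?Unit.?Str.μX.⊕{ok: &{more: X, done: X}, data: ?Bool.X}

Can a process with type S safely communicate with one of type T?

!Unit ‖ ?Unit  match
  !Str ‖ ?Str  match
    μX ‖ μX  match (μ self-dual)
      ⊕{ok,data} ‖ ⊕{ok,data}  ✗ choice polarity not flipped — not dual

NO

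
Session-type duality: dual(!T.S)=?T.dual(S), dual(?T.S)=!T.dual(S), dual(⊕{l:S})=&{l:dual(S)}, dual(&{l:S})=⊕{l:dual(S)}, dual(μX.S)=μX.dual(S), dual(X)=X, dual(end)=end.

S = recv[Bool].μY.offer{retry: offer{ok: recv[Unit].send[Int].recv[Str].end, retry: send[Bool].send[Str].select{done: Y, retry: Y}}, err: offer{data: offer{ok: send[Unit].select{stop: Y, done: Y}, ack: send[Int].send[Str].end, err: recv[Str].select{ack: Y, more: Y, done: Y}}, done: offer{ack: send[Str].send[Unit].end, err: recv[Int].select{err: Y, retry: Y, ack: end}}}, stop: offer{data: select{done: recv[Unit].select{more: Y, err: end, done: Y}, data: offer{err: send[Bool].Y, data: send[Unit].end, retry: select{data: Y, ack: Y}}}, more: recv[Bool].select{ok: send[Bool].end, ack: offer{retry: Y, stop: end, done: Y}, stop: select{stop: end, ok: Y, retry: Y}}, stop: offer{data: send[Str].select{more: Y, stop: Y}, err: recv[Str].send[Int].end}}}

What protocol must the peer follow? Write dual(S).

send[Bool].μY.select{retry: select{ok: send[Unit].recv[Int].send[Str].end, retry: recv[Bool].recv[Str].offer{done: Y, retry: Y}}, err: select{data: select{ok: recv[Unit].offer{stop: Y, done: Y}, ack: recv[Int].recv[Str].end, err: send[Str].offer{ack: Y, more: Y, done: Y}}, done: select{ack: recv[Str].recv[Unit].end, err: send[Int].offer{err: Y, retry: Y, ack: end}}}, stop: select{data: offer{done: send[Unit].offer{more: Y, err: end, done: Y}, data: select{err: recv[Bool].Y, data: recv[Unit].end, retry: offer{data: Y, ack: Y}}}, more: send[Bool].offer{ok: recv[Bool].end, ack: select{retry: Y, stop: end, done: Y}, stop: offer{stop: end, ok: Y, retry: Y}}, stop: select{data: recv[Str].offer{more: Y, stop: Y}, err: send[Str].recv[Int].end}}}

recv[Bool] ↦ send[Bool]
  μY ↦ μY  (rec unchanged)
    offer{retry,err,stop} ↦ select{retry,err,stop}  (offer→select)
      [retry]
        offer{ok,retry} ↦ select{ok,retry}  (offer→select)
          [ok]
            recv[Unit] ↦ send[Unit]
              send[Int] ↦ recv[Int]
                recv[Str] ↦ send[Str]
                  end ↦ end
          [retry]
            send[Bool] ↦ recv[Bool]
              send[Str] ↦ recv[Str]
                select{done,retry} ↦ offer{done,retry}  (internal→external)
                  [done]
                    Y ↦ Y
                  [retry]
                    Y ↦ Y
      [err]
        offer{data,done} ↦ select{data,done}  (offer→select)
          [data]
            offer{ok,ack,err} ↦ select{ok,ack,err}  (offer→select)
              [ok]
                send[Unit] ↦ recv[Unit]
                  select{stop,done} ↦ offer{stop,done}  (internal→external)
                    [stop]
                      Y ↦ Y
                    [done]
                      Y ↦ Y
              [ack]
                send[Int] ↦ recv[Int]
                  send[Str] ↦ recv[Str]
                    end ↦ end
              [err]
                recv[Str] ↦ send[Str]
                  select{ack,more,done} ↦ offer{ack,more,done}  (internal→external)
                    [ack]
                      Y ↦ Y
                    [more]
                      Y ↦ Y
                    [done]
                      Y ↦ Y
          [done]
            offer{ack,err} ↦ select{ack,err}  (offer→select)
              [ack]
                send[Str] ↦ recv[Str]
                  send[Unit] ↦ recv[Unit]
                    end ↦ end
              [err]
                recv[Int] ↦ send[Int]
                  select{err,retry,ack} ↦ offer{err,retry,ack}  (internal→external)
                    [err]
                      Y ↦ Y
                    [retry]
                      Y ↦ Y
                    [ack]
                      end ↦ end
      [stop]
        offer{data,more,stop} ↦ select{data,more,stop}  (offer→select)
          [data]
            select{done,data} ↦ offer{done,data}  (internal→external)
              [done]
                recv[Unit] ↦ send[Unit]
                  select{more,err,done} ↦ offer{more,err,done}  (internal→external)
                    [more]
                      Y ↦ Y
                    [err]
                      end ↦ end
                    [done]
                      Y ↦ Y
              [data]
                offer{err,data,retry} ↦ select{err,data,retry}  (offer→select)
                  [err]
                    send[Bool] ↦ recv[Bool]
                      Y ↦ Y
                  [data]
                    send[Unit] ↦ recv[Unit]
                      end ↦ end
                  [retry]
                    select{data,ack} ↦ offer{data,ack}  (internal→external)
                      [data]
                        Y ↦ Y
                      [ack]
                        Y ↦ Y
          [more]
            recv[Bool] ↦ send[Bool]
              select{ok,ack,stop} ↦ offer{ok,ack,stop}  (internal→external)
                [ok]
                  send[Bool] ↦ recv[Bool]
                    end ↦ end
                [ack]
                  offer{retry,stop,done} ↦ select{retry,stop,done}  (offer→select)
                    [retry]
                      Y ↦ Y
                    [stop]
                      end ↦ end
                    [done]
                      Y ↦ Y
                [stop]
                  select{stop,ok,retry} ↦ offer{stop,ok,retry}  (internal→external)
                    [stop]
                      end ↦ end
                    [ok]
                      Y ↦ Y
                    [retry]
                      Y ↦ Y
          [stop]
            offer{data,err} ↦ select{data,err}  (offer→select)
              [data]
                send[Str] ↦ recv[Str]
                  select{more,stop} ↦ offer{more,stop}  (internal→external)
                    [more]
                      Y ↦ Y
                    [stop]
                      Y ↦ Y
              [err]
                recv[Str] ↦ send[Str]
                  send[Int] ↦ recv[Int]
                    end ↦ end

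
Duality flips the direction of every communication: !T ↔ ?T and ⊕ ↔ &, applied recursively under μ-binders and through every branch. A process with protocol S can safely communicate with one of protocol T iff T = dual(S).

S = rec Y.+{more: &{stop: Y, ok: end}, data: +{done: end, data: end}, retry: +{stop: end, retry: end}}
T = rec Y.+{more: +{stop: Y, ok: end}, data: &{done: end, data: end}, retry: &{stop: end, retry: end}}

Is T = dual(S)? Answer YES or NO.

rec Y ‖ rec Y  ✓ (μ self-dual)
  +{more,data,retry} ‖ +{more,data,retry}  ✗ choice polarity not flipped — not dual

NO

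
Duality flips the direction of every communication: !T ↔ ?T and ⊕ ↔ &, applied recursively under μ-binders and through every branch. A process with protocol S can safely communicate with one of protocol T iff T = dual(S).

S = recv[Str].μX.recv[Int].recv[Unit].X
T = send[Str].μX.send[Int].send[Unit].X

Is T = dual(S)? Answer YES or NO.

recv[Str] vs send[Str]  match
  μX vs μX  match (rec unchanged)
    recv[Int] vs send[Int]  match
      recv[Unit] vs send[Unit]  match
        X vs X  match

YES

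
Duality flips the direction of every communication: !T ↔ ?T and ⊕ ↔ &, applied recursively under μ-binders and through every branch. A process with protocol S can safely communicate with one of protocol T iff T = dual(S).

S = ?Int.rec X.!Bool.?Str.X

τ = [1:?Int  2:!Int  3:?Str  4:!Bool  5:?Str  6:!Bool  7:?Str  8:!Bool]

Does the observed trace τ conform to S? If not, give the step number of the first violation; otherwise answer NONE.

@1 ?Int  ok  now at rec X.…
@2 got !Int, protocol expects !Bool  ✗

2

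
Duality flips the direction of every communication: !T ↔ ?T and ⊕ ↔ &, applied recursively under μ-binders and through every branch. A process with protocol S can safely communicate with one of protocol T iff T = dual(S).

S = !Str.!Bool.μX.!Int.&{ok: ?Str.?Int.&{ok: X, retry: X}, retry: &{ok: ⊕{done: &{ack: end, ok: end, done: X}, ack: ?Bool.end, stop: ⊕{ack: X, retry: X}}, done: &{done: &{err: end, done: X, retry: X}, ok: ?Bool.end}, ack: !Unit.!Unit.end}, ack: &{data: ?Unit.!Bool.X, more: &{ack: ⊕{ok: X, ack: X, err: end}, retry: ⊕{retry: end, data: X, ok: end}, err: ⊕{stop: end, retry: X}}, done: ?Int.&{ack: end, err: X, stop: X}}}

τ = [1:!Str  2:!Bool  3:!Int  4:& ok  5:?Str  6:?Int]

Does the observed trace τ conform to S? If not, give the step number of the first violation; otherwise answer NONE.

NONE

step 1: !Str  match  cont: !Bool.μX.…
step 2: !Bool  match  cont: μX.…
step 3: !Int  match  cont: &{ok: ?Str.?Int.&{ok: μX.…, retry: μX.…}, retry: &{ok: ⊕{done: &{ack: end, ok: end, done: μX.…}, ack: ?Bool.end, stop: ⊕{ack: μX.…, retry: μX.…}}, done: &{done: &{err: end, done: μX.…, retry: μX.…}, ok: ?Bool.end}, ack: !Unit.!Unit.end}, ack: &{data: ?Unit.!Bool.μX.…, more: &{ack: ⊕{ok: μX.…, ack: μX.…, err: end}, retry: ⊕{retry: end, data: μX.…, ok: end}, err: ⊕{stop: end, retry: μX.…}}, done: ?Int.&{ack: end, err: μX.…, stop: μX.…}}}
step 4: & ok  match  cont: ?Str.?Int.&{ok: μX.…, retry: μX.…}
step 5: ?Str  match  cont: ?Int.&{ok: μX.…, retry: μX.…}
step 6: ?Int  match  cont: &{ok: μX.…, retry: μX.…}
τ conforms to S (length 6)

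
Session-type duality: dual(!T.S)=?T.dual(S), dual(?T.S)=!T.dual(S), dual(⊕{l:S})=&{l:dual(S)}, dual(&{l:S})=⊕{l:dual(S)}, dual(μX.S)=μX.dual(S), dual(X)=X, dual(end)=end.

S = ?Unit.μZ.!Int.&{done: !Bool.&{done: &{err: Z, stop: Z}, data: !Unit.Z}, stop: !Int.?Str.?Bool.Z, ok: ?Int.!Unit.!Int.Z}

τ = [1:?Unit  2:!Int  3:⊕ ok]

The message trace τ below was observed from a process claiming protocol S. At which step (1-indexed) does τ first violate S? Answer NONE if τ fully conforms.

3

step 1: ?Unit  ✓  state: μZ.…
step 2: !Int  ✓  state: &{done: !Bool.&{done: &{err: μZ.…, stop: μZ.…}, data: !Unit.μZ.…}, stop: !Int.?Str.?Bool.μZ.…, ok: ?Int.!Unit.!Int.μZ.…}
step 3: got ⊕ ok, protocol expects & done or & stop or & ok  ✗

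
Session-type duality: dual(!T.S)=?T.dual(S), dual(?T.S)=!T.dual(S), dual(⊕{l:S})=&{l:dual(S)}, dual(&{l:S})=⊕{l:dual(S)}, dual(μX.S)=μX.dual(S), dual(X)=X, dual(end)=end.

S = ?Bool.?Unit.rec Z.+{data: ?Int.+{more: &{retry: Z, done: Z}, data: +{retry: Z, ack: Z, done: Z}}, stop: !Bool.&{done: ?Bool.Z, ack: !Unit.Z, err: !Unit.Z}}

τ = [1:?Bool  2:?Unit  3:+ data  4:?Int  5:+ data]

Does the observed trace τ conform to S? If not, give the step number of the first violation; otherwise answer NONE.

[1] ?Bool  match  state: ?Unit.rec Z.…
[2] ?Unit  match  state: rec Z.…
[3] + data  match  state: ?Int.+{more: &{retry: rec Z.…, done: rec Z.…}, data: +{retry: rec Z.…, ack: rec Z.…, done: rec Z.…}}
[4] ?Int  match  state: +{more: &{retry: rec Z.…, done: rec Z.…}, data: +{retry: rec Z.…, ack: rec Z.…, done: rec Z.…}}
[5] + data  match  state: +{retry: rec Z.…, ack: rec Z.…, done: rec Z.…}
τ conforms to S (length 5)

NONE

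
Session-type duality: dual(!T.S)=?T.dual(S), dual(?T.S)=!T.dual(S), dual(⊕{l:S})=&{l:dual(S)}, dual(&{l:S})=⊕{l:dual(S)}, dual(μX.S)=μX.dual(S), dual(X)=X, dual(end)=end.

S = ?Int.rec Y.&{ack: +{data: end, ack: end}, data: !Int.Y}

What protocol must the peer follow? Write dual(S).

!Int.rec Y.+{ack: &{data: end, ack: end}, data: ?Int.Y}

?Int ↦ !Int
  rec Y ↦ rec Y  (rec unchanged)
    &{ack,data} ↦ +{ack,data}  (offer→select)
      [ack]
        +{data,ack} ↦ &{data,ack}  (internal→external)
          [data]
            end self-dual
          [ack]
            end self-dual
      [data]
        !Int ↦ ?Int
          Y self-dual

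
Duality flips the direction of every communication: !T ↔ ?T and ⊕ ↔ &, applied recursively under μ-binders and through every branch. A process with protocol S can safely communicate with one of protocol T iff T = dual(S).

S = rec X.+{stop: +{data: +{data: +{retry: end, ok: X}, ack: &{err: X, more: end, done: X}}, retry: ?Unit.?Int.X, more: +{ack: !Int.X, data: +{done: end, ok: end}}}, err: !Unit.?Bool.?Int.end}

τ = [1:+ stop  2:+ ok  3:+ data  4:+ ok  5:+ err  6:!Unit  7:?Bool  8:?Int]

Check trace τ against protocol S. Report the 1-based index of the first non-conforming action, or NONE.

2

step 1: + stop  match  state: +{data: +{data: +{retry: end, ok: rec X.…}, ack: &{err: rec X.…, more: end, done: rec X.…}}, retry: ?Unit.?Int.rec X.…, more: +{ack: !Int.rec X.…, data: +{done: end, ok: end}}}
step 2: got + ok, protocol expects + data or + retry or + more  ✗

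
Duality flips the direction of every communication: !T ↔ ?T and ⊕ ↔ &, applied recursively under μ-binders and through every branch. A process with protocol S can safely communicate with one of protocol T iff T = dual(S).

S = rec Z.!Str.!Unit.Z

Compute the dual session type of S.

rec Z → rec Z  (rec unchanged)
  !Str → ?Str
    !Unit → ?Unit
      Z self-dual

rec Z.?Str.?Unit.Z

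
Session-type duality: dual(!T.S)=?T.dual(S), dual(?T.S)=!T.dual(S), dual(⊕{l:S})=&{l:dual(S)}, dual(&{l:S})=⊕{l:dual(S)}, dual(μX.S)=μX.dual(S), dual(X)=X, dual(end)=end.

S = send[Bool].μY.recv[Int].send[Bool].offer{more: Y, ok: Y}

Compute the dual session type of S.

send[Bool] ↦ recv[Bool]
  μY ↦ μY  (rec unchanged)
    recv[Int] ↦ send[Int]
      send[Bool] ↦ recv[Bool]
        offer{more,ok} ↦ select{more,ok}  (offer→select)
          • more:
            dual(Y) = Y
          • ok:
            dual(Y) = Y

recv[Bool].μY.send[Int].recv[Bool].select{more: Y, ok: Y}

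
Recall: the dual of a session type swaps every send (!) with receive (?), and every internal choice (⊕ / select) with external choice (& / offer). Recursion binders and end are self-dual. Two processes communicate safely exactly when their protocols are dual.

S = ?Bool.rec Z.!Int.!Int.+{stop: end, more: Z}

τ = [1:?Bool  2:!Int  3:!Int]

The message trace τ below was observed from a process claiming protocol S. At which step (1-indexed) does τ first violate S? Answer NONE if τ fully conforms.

NONE

@1 ?Bool  ✓  state: rec Z.…
@2 !Int  ✓  state: !Int.+{stop: end, more: rec Z.…}
@3 !Int  ✓  state: +{stop: end, more: rec Z.…}
all 3 steps conform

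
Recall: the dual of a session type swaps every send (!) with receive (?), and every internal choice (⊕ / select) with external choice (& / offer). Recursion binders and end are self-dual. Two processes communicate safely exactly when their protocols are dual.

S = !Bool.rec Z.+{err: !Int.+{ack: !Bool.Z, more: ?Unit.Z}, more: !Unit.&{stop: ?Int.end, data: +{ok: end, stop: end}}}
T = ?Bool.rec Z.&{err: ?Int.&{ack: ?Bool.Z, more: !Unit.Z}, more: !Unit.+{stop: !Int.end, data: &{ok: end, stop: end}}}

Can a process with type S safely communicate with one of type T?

!Bool vs ?Bool  ok
  rec Z vs rec Z  ok (rec unchanged)
    +{err,more} vs &{err,more}  ok same labels
      case err:
        !Int vs ?Int  ok
          +{ack,more} vs &{ack,more}  ok same labels
            case ack:
              !Bool vs ?Bool  ok
                Z vs Z  ok
            case more:
              ?Unit vs !Unit  ok
                Z vs Z  ok
      case more:
        !Unit vs !Unit  ✗ same direction on both sides — not dual

NO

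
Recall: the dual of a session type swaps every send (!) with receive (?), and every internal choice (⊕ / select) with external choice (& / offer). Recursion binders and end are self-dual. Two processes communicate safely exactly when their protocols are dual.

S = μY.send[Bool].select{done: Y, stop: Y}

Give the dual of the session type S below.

μY → μY  (rec unchanged)
  send[Bool] → recv[Bool]
    select{done,stop} → offer{done,stop}  (⊕→&)
      case done:
        dual(Y) = Y
      case stop:
        dual(Y) = Y

μY.recv[Bool].offer{done: Y, stop: Y}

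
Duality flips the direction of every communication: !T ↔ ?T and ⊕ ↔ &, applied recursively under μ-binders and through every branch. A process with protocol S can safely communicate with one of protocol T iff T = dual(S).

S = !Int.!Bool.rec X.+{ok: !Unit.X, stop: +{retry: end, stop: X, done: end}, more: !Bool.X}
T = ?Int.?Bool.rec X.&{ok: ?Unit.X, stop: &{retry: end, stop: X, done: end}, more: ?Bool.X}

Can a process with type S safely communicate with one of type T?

!Int vs ?Int  ok
  !Bool vs ?Bool  ok
    rec X vs rec X  ok (rec unchanged)
      +{ok,stop,more} vs &{ok,stop,more}  ok same labels
        case ok:
          !Unit vs ?Unit  ok
            X vs X  ok
        case stop:
          +{retry,stop,done} vs &{retry,stop,done}  ok same labels
            case retry:
              end vs end  ok
            case stop:
              X vs X  ok
            case done:
              end vs end  ok
        case more:
          !Bool vs ?Bool  ok
            X vs X  ok

YES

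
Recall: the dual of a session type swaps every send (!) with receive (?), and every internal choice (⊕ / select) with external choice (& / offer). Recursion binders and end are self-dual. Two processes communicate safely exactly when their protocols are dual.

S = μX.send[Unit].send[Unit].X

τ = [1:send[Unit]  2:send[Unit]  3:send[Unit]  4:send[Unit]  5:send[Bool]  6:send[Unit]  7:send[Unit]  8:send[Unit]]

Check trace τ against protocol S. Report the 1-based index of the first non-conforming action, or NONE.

[1] send[Unit]  ✓  state: send[Unit].μX.…
[2] send[Unit]  ✓  state: μX.…
[3] send[Unit]  ✓  state: send[Unit].μX.…
[4] send[Unit]  ✓  state: μX.…
[5] got send[Bool], protocol expects send[Unit]  ✗

5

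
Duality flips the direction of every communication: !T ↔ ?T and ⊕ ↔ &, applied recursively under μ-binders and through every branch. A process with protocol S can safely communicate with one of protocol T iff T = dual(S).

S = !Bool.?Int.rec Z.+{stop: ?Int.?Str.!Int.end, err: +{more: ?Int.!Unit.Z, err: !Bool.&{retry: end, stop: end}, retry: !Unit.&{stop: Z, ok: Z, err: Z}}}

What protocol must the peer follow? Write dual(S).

!Bool = ?Bool
  ?Int = !Int
    rec Z = rec Z  (binder kept)
      +{stop,err} = &{stop,err}  (⊕→&)
        • stop:
          ?Int = !Int
            ?Str = !Str
              !Int = ?Int
                end self-dual
        • err:
          +{more,err,retry} = &{more,err,retry}  (⊕→&)
            • more:
              ?Int = !Int
                !Unit = ?Unit
                  Z self-dual
            • err:
              !Bool = ?Bool
                &{retry,stop} = +{retry,stop}  (offer→select)
                  • retry:
                    end self-dual
                  • stop:
                    end self-dual
            • retry:
              !Unit = ?Unit
                &{stop,ok,err} = +{stop,ok,err}  (offer→select)
                  • stop:
                    Z self-dual
                  • ok:
                    Z self-dual
                  • err:
                    Z self-dual

?Bool.!Int.rec Z.&{stop: !Int.!Str.?Int.end, err: &{more: !Int.?Unit.Z, err: ?Bool.+{retry: end, stop: end}, retry: ?Unit.+{stop: Z, ok: Z, err: Z}}}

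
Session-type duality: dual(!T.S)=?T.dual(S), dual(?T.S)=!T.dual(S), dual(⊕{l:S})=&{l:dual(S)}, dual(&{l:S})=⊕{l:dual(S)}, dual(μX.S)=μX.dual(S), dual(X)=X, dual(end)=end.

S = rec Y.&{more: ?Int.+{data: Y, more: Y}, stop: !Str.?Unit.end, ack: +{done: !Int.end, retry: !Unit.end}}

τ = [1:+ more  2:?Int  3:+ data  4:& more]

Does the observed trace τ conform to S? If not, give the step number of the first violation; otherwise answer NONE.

1

[1] got + more, protocol expects & more or & stop or & ack  ✗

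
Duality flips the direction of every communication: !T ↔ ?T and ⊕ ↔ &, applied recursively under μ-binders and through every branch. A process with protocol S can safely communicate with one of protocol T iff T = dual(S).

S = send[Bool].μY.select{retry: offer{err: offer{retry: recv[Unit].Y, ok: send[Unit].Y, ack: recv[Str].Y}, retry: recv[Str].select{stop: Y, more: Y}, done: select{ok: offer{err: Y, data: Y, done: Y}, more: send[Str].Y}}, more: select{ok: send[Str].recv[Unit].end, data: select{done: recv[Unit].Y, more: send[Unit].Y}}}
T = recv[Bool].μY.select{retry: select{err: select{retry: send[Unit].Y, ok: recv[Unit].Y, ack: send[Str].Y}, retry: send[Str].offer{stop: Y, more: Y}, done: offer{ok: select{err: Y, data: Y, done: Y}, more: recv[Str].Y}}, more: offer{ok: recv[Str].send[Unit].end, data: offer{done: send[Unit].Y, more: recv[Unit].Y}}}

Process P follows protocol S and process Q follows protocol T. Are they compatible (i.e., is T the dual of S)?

send[Bool] vs recv[Bool]  ok
  μY vs μY  ok (binder kept)
    select{retry,more} vs select{retry,more}  ✗ choice polarity not flipped — not dual

NO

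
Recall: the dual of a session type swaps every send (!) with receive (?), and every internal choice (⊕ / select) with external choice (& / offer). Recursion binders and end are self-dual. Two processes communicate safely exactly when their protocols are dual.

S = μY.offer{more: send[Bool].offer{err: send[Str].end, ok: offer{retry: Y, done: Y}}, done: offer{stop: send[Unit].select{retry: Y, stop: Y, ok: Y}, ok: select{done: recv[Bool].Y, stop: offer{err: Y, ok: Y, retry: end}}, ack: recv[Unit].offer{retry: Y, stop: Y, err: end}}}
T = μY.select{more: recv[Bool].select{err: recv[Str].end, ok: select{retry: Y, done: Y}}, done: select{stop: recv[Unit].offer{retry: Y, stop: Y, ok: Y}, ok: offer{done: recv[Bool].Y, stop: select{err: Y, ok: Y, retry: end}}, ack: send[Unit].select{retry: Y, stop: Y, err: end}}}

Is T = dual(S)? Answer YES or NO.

μY vs μY  match (rec unchanged)
  offer{more,done} vs select{more,done}  match labels match
    case more:
      send[Bool] vs recv[Bool]  match
        offer{err,ok} vs select{err,ok}  match labels match
          case err:
            send[Str] vs recv[Str]  match
              end vs end  match
          case ok:
            offer{retry,done} vs select{retry,done}  match labels match
              case retry:
                Y vs Y  match
              case done:
                Y vs Y  match
    case done:
      offer{stop,ok,ack} vs select{stop,ok,ack}  match labels match
        case stop:
          send[Unit] vs recv[Unit]  match
            select{retry,stop,ok} vs offer{retry,stop,ok}  match labels match
              case retry:
                Y vs Y  match
              case stop:
                Y vs Y  match
              case ok:
                Y vs Y  match
        case ok:
          select{done,stop} vs offer{done,stop}  match labels match
            case done:
              recv[Bool] vs recv[Bool]  ✗ same direction on both sides — not dual

NO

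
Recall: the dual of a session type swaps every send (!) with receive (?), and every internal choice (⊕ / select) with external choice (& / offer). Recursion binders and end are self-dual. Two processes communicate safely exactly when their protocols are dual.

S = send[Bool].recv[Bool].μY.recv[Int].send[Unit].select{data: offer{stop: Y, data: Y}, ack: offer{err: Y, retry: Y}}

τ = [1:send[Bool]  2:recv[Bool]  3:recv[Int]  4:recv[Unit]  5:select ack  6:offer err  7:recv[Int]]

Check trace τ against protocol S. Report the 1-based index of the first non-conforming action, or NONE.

4

[1] send[Bool]  ✓  now at recv[Bool].μY.…
[2] recv[Bool]  ✓  now at μY.…
[3] recv[Int]  ✓  now at send[Unit].select{data: offer{stop: μY.…, data: μY.…}, ack: offer{err: μY.…, retry: μY.…}}
[4] got recv[Unit], protocol expects send[Unit]  ✗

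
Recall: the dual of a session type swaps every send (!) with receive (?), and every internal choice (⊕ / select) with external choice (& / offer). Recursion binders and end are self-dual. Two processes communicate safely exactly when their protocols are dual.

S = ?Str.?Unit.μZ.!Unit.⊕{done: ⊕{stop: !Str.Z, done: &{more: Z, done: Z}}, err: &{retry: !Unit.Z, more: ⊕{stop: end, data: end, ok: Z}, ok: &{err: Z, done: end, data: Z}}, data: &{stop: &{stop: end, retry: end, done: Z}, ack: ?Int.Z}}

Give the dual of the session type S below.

!Str.!Unit.μZ.?Unit.&{done: &{stop: ?Str.Z, done: ⊕{more: Z, done: Z}}, err: ⊕{retry: ?Unit.Z, more: &{stop: end, data: end, ok: Z}, ok: ⊕{err: Z, done: end, data: Z}}, data: ⊕{stop: ⊕{stop: end, retry: end, done: Z}, ack: !Int.Z}}

?Str → !Str
  ?Unit → !Unit
    μZ → μZ  (binder kept)
      !Unit → ?Unit
        ⊕{done,err,data} → &{done,err,data}  (select→offer)
          [done]
            ⊕{stop,done} → &{stop,done}  (select→offer)
              [stop]
                !Str → ?Str
                  Z ↦ Z
              [done]
                &{more,done} → ⊕{more,done}  (external→internal)
                  [more]
                    Z ↦ Z
                  [done]
                    Z ↦ Z
          [err]
            &{retry,more,ok} → ⊕{retry,more,ok}  (external→internal)
              [retry]
                !Unit → ?Unit
                  Z ↦ Z
              [more]
                ⊕{stop,data,ok} → &{stop,data,ok}  (select→offer)
                  [stop]
                    end ↦ end
                  [data]
                    end ↦ end
                  [ok]
                    Z ↦ Z
              [ok]
                &{err,done,data} → ⊕{err,done,data}  (external→internal)
                  [err]
                    Z ↦ Z
                  [done]
                    end ↦ end
                  [data]
                    Z ↦ Z
          [data]
            &{stop,ack} → ⊕{stop,ack}  (external→internal)
              [stop]
                &{stop,retry,done} → ⊕{stop,retry,done}  (external→internal)
                  [stop]
                    end ↦ end
                  [retry]
                    end ↦ end
                  [done]
                    Z ↦ Z
              [ack]
                ?Int → !Int
                  Z ↦ Z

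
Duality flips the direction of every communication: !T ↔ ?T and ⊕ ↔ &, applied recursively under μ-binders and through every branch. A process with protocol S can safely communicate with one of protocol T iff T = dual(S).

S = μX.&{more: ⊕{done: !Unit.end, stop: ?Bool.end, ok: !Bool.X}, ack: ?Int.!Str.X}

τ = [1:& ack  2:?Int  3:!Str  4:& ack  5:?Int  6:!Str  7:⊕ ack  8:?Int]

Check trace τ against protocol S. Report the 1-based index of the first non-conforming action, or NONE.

7

[1] & ack  match  cont: ?Int.!Str.μX.…
[2] ?Int  match  cont: !Str.μX.…
[3] !Str  match  cont: μX.…
[4] & ack  match  cont: ?Int.!Str.μX.…
[5] ?Int  match  cont: !Str.μX.…
[6] !Str  match  cont: μX.…
[7] got ⊕ ack, protocol expects & more or & ack  ✗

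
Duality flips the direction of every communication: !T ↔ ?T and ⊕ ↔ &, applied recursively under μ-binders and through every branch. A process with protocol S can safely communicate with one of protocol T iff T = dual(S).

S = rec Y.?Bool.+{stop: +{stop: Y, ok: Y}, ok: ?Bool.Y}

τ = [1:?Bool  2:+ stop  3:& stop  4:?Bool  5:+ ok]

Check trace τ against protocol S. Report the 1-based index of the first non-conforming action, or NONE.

3

[1] ?Bool  match  residual = +{stop: +{stop: rec Y.…, ok: rec Y.…}, ok: ?Bool.rec Y.…}
[2] + stop  match  residual = +{stop: rec Y.…, ok: rec Y.…}
[3] got & stop, protocol expects + stop or + ok  ✗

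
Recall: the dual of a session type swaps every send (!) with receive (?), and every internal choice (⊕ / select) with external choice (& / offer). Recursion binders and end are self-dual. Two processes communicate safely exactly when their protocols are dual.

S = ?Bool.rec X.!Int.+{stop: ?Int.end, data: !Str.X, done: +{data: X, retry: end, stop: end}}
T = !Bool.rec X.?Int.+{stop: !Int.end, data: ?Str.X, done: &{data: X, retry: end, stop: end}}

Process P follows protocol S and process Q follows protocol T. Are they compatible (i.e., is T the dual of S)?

?Bool vs !Bool  ✓
  rec X vs rec X  ✓ (μ self-dual)
    !Int vs ?Int  ✓
      +{stop,data,done} vs +{stop,data,done}  ✗ choice polarity not flipped — not dual

NO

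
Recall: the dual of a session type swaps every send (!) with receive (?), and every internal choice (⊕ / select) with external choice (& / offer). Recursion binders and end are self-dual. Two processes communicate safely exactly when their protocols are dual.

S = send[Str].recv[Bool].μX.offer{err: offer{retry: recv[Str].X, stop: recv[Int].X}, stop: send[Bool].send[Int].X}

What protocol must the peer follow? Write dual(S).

recv[Str].send[Bool].μX.select{err: select{retry: send[Str].X, stop: send[Int].X}, stop: recv[Bool].recv[Int].X}

send[Str] = recv[Str]
  recv[Bool] = send[Bool]
    μX = μX  (μ self-dual)
      offer{err,stop} = select{err,stop}  (offer→select)
        [err]
          offer{retry,stop} = select{retry,stop}  (offer→select)
            [retry]
              recv[Str] = send[Str]
                X ↦ X
            [stop]
              recv[Int] = send[Int]
                X ↦ X
        [stop]
          send[Bool] = recv[Bool]
            send[Int] = recv[Int]
              X ↦ X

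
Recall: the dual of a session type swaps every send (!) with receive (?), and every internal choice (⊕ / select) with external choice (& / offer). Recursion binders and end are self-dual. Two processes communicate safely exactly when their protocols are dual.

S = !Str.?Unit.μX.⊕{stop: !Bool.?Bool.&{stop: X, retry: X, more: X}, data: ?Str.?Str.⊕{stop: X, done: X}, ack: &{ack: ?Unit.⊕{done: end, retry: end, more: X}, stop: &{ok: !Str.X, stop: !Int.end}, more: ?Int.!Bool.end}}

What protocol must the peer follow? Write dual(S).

?Str.!Unit.μX.&{stop: ?Bool.!Bool.⊕{stop: X, retry: X, more: X}, data: !Str.!Str.&{stop: X, done: X}, ack: ⊕{ack: !Unit.&{done: end, retry: end, more: X}, stop: ⊕{ok: ?Str.X, stop: ?Int.end}, more: !Int.?Bool.end}}

!Str = ?Str
  ?Unit = !Unit
    μX = μX  (binder kept)
      ⊕{stop,data,ack} = &{stop,data,ack}  (select→offer)
        [stop]
          !Bool = ?Bool
            ?Bool = !Bool
              &{stop,retry,more} = ⊕{stop,retry,more}  (external→internal)
                [stop]
                  X ↦ X
                [retry]
                  X ↦ X
                [more]
                  X ↦ X
        [data]
          ?Str = !Str
            ?Str = !Str
              ⊕{stop,done} = &{stop,done}  (select→offer)
                [stop]
                  X ↦ X
                [done]
                  X ↦ X
        [ack]
          &{ack,stop,more} = ⊕{ack,stop,more}  (external→internal)
            [ack]
              ?Unit = !Unit
                ⊕{done,retry,more} = &{done,retry,more}  (select→offer)
                  [done]
                    end ↦ end
                  [retry]
                    end ↦ end
                  [more]
                    X ↦ X
            [stop]
              &{ok,stop} = ⊕{ok,stop}  (external→internal)
                [ok]
                  !Str = ?Str
                    X ↦ X
                [stop]
                  !Int = ?Int
                    end ↦ end
            [more]
              ?Int = !Int
                !Bool = ?Bool
                  end ↦ end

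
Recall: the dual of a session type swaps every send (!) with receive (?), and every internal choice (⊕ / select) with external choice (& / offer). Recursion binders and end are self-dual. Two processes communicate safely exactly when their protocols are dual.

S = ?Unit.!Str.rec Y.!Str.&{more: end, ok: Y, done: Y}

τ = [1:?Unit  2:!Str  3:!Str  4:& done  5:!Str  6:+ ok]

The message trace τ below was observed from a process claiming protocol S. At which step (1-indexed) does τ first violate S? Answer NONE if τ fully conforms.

[1] ?Unit  match  residual = !Str.rec Y.…
[2] !Str  match  residual = rec Y.…
[3] !Str  match  residual = &{more: end, ok: rec Y.…, done: rec Y.…}
[4] & done  match  residual = rec Y.…
[5] !Str  match  residual = &{more: end, ok: rec Y.…, done: rec Y.…}
[6] got + ok, protocol expects & more or & ok or & done  ✗

6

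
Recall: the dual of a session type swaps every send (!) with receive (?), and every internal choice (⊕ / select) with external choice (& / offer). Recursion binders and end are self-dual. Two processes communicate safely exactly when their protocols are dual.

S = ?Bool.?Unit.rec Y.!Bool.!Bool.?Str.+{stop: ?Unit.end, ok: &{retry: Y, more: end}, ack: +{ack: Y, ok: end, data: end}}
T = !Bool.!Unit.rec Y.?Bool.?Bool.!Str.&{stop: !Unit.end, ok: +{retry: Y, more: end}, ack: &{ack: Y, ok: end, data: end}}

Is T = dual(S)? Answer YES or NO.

YES

?Bool ‖ !Bool  ok
  ?Unit ‖ !Unit  ok
    rec Y ‖ rec Y  ok (μ self-dual)
      !Bool ‖ ?Bool  ok
        !Bool ‖ ?Bool  ok
          ?Str ‖ !Str  ok
            +{stop,ok,ack} ‖ &{stop,ok,ack}  ok label sets agree
              [stop]
                ?Unit ‖ !Unit  ok
                  end ‖ end  ok
              [ok]
                &{retry,more} ‖ +{retry,more}  ok label sets agree
                  [retry]
                    Y ‖ Y  ok
                  [more]
                    end ‖ end  ok
              [ack]
                +{ack,ok,data} ‖ &{ack,ok,data}  ok label sets agree
                  [ack]
                    Y ‖ Y  ok
                  [ok]
                    end ‖ end  ok
                  [data]
                    end ‖ end  ok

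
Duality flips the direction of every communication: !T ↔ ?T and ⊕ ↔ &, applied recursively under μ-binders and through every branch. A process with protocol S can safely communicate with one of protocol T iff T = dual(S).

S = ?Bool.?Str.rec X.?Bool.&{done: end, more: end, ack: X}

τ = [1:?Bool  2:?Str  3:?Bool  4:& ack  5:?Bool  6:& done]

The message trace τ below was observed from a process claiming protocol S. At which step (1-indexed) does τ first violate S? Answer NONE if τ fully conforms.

step 1: ?Bool  ok  now at ?Str.rec X.…
step 2: ?Str  ok  now at rec X.…
step 3: ?Bool  ok  now at &{done: end, more: end, ack: rec X.…}
step 4: & ack  ok  now at rec X.…
step 5: ?Bool  ok  now at &{done: end, more: end, ack: rec X.…}
step 6: & done  ok  now at end
τ conforms to S (length 6)

NONE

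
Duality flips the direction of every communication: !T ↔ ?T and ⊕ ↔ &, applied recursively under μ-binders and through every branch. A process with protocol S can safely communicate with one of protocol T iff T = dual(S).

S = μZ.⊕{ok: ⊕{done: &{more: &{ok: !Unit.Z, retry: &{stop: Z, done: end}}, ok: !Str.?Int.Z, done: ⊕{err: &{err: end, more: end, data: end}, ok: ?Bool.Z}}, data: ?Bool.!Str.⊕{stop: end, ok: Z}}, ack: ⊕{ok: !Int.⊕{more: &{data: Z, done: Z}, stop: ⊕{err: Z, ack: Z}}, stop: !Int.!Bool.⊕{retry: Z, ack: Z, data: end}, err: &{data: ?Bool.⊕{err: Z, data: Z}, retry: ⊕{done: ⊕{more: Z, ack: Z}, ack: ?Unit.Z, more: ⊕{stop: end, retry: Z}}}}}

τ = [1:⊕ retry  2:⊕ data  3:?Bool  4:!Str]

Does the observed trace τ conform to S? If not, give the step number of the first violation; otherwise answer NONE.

1

[1] got ⊕ retry, protocol expects ⊕ ok or ⊕ ack  ✗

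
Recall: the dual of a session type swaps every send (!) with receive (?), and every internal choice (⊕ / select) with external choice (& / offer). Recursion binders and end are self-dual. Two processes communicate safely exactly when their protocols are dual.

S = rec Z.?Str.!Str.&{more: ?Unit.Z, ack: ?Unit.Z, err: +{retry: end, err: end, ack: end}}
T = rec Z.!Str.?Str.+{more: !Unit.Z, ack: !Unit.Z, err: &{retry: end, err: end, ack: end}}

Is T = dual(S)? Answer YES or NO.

rec Z | rec Z  match (μ self-dual)
  ?Str | !Str  match
    !Str | ?Str  match
      &{more,ack,err} | +{more,ack,err}  match labels match
        case more:
          ?Unit | !Unit  match
            Z | Z  match
        case ack:
          ?Unit | !Unit  match
            Z | Z  match
        case err:
          +{retry,err,ack} | &{retry,err,ack}  match labels match
            case retry:
              end | end  match
            case err:
              end | end  match
            case ack:
              end | end  match

YES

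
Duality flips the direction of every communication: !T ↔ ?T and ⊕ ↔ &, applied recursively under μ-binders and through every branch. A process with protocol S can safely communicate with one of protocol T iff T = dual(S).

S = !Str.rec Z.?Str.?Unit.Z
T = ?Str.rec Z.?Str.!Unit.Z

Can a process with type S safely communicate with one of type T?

!Str | ?Str  ✓
  rec Z | rec Z  ✓ (μ self-dual)
    ?Str | ?Str  ✗ same direction on both sides — not dual

NO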